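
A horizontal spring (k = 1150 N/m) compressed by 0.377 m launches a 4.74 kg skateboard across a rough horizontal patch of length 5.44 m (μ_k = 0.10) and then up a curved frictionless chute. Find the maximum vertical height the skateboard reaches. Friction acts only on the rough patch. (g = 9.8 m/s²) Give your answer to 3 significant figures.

Spring energy: E₀ = ½kx² = ½(1150)(0.377)² = 81.724 J
Friction: W_f = μ_k mg d = (0.10)(4.74)(9.8)(5.44) = 25.27 J
Energy at base of ramp: E = 81.724 − 25.27 = 56.454 J
At max height all remaining energy is PE: mgh = E ⇒ h = E/(mg) = 56.454/(4.74 × 9.8) = 1.215 m

h = 1.22 m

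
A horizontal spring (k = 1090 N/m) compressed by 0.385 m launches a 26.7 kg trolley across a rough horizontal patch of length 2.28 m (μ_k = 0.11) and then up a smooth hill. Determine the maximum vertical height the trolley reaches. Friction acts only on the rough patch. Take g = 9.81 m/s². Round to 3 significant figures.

Spring energy: E₀ = ½kx² = ½(1090)(0.385)² = 80.783 J
Friction: W_f = μ_k mg d = (0.11)(26.7)(9.81)(2.28) = 65.69 J
Energy at base of ramp: E = 80.783 − 65.69 = 15.091 J
At max height all remaining energy is PE: mgh = E ⇒ h = E/(mg) = 15.091/(26.7 × 9.81) = 0.05762 m

h = 0.0576 m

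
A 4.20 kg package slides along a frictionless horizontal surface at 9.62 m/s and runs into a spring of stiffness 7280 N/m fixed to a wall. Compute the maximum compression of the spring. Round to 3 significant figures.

x = 0.231 m

Conservation of energy between contact and max compression: ½mv² = ½kx²
x = v√(m/k) = 9.62 × √(4.20/7280) = 0.2311 m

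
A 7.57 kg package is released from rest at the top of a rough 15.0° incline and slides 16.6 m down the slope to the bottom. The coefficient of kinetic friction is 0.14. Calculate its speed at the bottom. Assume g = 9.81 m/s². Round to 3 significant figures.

Work–energy: mg(L sinθ) − μ_k(mg cosθ)L = ½mv²
mgh = mgL sinθ = (7.57)(9.81)(16.6)sin15.0° = 319.06 J
W_f = μ_k mg cosθ · L = (0.14)(7.57)(9.81)cos15.0°·16.6 = 166.7 J
½mv² = 319.06 − 166.7 = 152.35 J
v = √(2 × 152.35/7.57) = 6.344 m/s

v = 6.34 m/s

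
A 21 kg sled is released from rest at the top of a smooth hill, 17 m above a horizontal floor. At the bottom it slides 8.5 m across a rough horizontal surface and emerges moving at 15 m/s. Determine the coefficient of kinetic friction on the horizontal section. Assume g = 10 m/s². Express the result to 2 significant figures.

Energy bookkeeping (friction removes W_f = μ_k N d):
mgh = ½mv² + μ_k m g d
mgh = 3570.0 J; ½mv² = 2362.5 J
W_f = 3570.0 − 2362.5 = 1208 J
μ_k = W_f/(mg·d) = 1208/(210.0 × 8.5) = 0.6765

μ_k = 0.68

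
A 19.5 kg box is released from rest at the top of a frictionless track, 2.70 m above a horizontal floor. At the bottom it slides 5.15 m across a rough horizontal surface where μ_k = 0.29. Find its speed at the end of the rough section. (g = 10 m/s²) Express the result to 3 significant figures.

v = 4.91 m/s

Applying the work–energy principle:
mgh = ½mv² + μ_k m g d
W_f = μ_k mg d = (0.29)(19.5)(10)(5.15) = 291.2 J
½mv² = mgh − W_f = 526.50 − 291.2 = 235.27 J
v = √(2 × 235.27/19.5) = 4.912 m/s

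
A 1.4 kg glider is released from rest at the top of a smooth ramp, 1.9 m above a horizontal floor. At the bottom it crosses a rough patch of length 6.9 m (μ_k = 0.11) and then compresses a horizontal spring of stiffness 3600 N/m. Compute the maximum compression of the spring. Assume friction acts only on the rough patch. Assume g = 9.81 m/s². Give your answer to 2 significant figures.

Initial energy: E₁ = mgh = (1.4)(9.81)(1.9) = 26.095 J
Friction removes W_f = μ_k mg d = (0.11)(1.4)(9.81)(6.9) = 10.42 J
Energy reaching the spring: E = 26.095 − 10.42 = 15.670 J
At max compression ½kx² = E ⇒ x = √(2E/k) = √(2 × 15.670/3600) = 0.09331 m

x = 0.093 m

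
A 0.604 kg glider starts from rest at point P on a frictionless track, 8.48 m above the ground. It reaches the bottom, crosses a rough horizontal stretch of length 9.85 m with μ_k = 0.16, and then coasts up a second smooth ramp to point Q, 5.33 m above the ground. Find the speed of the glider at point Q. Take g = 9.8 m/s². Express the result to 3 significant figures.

Energy at P: mgh₁ = (0.604)(9.8)(8.48) = 50.195 J
Friction loss: W_f = μ_k mg d = 9.329 J
At Q: ½mv² + mgh₂ = mgh₁ − W_f
½mv² = 50.195 − 9.329 − 31.549 = 9.3168 J
v = √(2 × 9.3168/0.604) = 5.554 m/s

v = 5.55 m/s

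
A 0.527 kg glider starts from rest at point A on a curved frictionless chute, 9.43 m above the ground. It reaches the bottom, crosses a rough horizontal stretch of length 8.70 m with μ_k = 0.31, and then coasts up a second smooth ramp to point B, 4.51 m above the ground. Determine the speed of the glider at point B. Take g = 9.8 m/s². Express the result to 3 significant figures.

Energy at A: mgh₁ = (0.527)(9.8)(9.43) = 48.702 J
Friction loss: W_f = μ_k mg d = 13.93 J
At B: ½mv² + mgh₂ = mgh₁ − W_f
½mv² = 48.702 − 13.93 − 23.292 = 11.481 J
v = √(2 × 11.481/0.527) = 6.601 m/s

v = 6.60 m/s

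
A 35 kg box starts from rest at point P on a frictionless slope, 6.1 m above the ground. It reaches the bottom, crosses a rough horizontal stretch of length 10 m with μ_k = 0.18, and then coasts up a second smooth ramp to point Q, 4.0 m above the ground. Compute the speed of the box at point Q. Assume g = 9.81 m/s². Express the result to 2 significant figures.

Energy at P: mgh₁ = (35)(9.81)(6.1) = 2094.4 J
Friction loss: W_f = μ_k mg d = 618.0 J
At Q: ½mv² + mgh₂ = mgh₁ − W_f
½mv² = 2094.4 − 618.0 − 1373.4 = 103.00 J
v = √(2 × 103.00/35) = 2.426 m/s

v = 2.4 m/s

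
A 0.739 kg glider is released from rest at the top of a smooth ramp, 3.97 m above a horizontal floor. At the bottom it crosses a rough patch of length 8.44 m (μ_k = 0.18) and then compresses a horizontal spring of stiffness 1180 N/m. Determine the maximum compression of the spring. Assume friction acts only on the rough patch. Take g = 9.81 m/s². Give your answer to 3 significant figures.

x = 0.174 m

Initial energy: E₁ = mgh = (0.739)(9.81)(3.97) = 28.781 J
Friction removes W_f = μ_k mg d = (0.18)(0.739)(9.81)(8.44) = 11.01 J
Energy reaching the spring: E = 28.781 − 11.01 = 17.767 J
At max compression ½kx² = E ⇒ x = √(2E/k) = √(2 × 17.767/1180) = 0.1735 m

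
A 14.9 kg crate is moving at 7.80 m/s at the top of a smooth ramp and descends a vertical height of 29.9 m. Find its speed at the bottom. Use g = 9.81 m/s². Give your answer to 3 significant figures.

v = 25.4 m/s

Mechanical energy is conserved (no friction): ½mv₀² + mgh = ½mv²
The mass cancels from both sides.
v² = v₀² + 2gh = (7.80)² + 2(9.81)(29.9) = 647.48
v = √647.48 = 25.45 m/s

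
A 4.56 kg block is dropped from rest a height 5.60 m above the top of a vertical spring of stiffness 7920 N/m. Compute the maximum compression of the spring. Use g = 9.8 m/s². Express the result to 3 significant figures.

Let x be the compression. The total drop is H + x, and the block is instantaneously at rest at max compression, so energy conservation gives:
mg(H + x) = ½kx²
½(7920)x² − (4.56)(9.8)x − (4.56)(9.8)(5.60) = 0
3960x² − 44.69x − 250.3 = 0
x = [44.69 + √(1997 + 3.9640e+06)]/(2 × 3960) = 0.2571 m

x = 0.257 m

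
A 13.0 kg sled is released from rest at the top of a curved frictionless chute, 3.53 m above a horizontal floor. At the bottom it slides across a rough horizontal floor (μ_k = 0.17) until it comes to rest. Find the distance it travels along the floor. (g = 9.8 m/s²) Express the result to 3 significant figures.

d = 20.8 m

Applying the work–energy principle:
At rest all PE has been dissipated by friction: mgh = μ_k m g d
d = h/μ_k = 3.53/0.17 = 20.76 m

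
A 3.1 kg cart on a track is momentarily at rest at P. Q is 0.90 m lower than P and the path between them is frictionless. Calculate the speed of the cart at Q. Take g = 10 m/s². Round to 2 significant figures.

v = 4.2 m/s

Mechanical energy is conserved (no friction): mgh = ½mv²
The mass cancels from both sides.
v = √(2gh) = √(2 × 10 × 0.90) = √18.000 = 4.243 m/s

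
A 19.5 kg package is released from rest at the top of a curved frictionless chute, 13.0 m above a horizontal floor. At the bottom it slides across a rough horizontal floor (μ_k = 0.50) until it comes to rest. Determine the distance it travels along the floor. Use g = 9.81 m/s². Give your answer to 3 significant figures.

Applying the work–energy principle:
At rest all PE has been dissipated by friction: mgh = μ_k m g d
d = h/μ_k = 13.0/0.50 = 26.00 m

d = 26.0 m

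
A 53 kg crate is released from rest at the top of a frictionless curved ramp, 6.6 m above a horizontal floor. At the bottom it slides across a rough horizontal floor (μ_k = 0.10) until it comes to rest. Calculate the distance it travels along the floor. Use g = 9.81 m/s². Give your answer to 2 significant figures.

Applying the work–energy principle:
At rest all PE has been dissipated by friction: mgh = μ_k m g d
d = h/μ_k = 6.6/0.10 = 66.00 m

d = 66 m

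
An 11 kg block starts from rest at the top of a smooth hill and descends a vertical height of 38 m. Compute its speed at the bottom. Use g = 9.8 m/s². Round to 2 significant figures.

v = 27 m/s

By conservation of mechanical energy, mgh = ½mv²
The mass cancels from both sides.
v = √(2gh) = √(2 × 9.8 × 38) = √744.80 = 27.29 m/s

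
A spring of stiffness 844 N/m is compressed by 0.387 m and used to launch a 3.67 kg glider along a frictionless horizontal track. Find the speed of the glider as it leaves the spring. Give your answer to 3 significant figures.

v = 5.87 m/s

Conservation of energy: ½kx² = ½mv²
v = x√(k/m) = 0.387 × √(844/3.67) = 5.869 m/s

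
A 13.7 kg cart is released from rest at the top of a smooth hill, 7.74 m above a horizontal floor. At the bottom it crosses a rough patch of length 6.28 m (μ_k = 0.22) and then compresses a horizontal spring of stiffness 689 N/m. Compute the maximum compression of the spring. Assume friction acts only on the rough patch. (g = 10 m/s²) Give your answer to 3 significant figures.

Initial energy: E₁ = mgh = (13.7)(10)(7.74) = 1060.4 J
Friction removes W_f = μ_k mg d = (0.22)(13.7)(10)(6.28) = 189.3 J
Energy reaching the spring: E = 1060.4 − 189.3 = 871.10 J
At max compression ½kx² = E ⇒ x = √(2E/k) = √(2 × 871.10/689) = 1.590 m

x = 1.59 m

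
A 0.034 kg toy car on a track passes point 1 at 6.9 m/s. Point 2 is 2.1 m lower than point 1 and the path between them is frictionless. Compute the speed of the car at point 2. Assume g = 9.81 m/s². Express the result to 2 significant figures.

By conservation of mechanical energy, ½mv₀² + mgh = ½mv²
v² = v₀² + 2gh = (6.9)² + 2(9.81)(2.1) = 88.812
v = √88.812 = 9.424 m/s

v = 9.4 m/s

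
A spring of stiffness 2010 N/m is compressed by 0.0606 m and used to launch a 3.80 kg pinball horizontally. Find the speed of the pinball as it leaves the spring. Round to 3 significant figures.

Spring PE converts entirely to kinetic energy: ½kx² = ½mv²
v = x√(k/m) = 0.0606 × √(2010/3.80) = 1.394 m/s

v = 1.39 m/s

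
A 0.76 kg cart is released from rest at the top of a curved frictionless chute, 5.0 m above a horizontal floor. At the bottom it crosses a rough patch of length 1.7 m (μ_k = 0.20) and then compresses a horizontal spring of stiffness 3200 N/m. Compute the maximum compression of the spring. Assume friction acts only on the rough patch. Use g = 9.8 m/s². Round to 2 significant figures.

x = 0.15 m

Initial energy: E₁ = mgh = (0.76)(9.8)(5.0) = 37.240 J
Friction removes W_f = μ_k mg d = (0.20)(0.76)(9.8)(1.7) = 2.532 J
Energy reaching the spring: E = 37.240 − 2.532 = 34.708 J
At max compression ½kx² = E ⇒ x = √(2E/k) = √(2 × 34.708/3200) = 0.1473 m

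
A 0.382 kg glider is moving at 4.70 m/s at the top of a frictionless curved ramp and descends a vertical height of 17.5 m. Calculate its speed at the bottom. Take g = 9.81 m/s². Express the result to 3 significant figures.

v = 19.1 m/s

Energy conservation between the two points: ½mv₀² + mgh = ½mv²
The mass cancels from both sides.
v² = v₀² + 2gh = (4.70)² + 2(9.81)(17.5) = 365.44
v = √365.44 = 19.12 m/s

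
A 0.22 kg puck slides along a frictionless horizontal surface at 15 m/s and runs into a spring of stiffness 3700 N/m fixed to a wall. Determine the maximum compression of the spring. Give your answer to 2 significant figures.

Conservation of energy between contact and max compression: ½mv² = ½kx²
x = v√(m/k) = 15 × √(0.22/3700) = 0.1157 m

x = 0.12 m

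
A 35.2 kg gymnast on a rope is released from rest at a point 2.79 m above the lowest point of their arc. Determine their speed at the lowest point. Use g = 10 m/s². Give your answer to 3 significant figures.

Energy conservation between the two points: mgh = ½mv²
The mass cancels from both sides.
v = √(2gh) = √(2 × 10 × 2.79) = √55.800 = 7.470 m/s

v = 7.47 m/s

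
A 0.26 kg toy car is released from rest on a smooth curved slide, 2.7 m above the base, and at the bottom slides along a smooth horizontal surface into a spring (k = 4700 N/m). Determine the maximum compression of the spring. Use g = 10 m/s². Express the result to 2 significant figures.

x = 0.055 m

At max compression the car is momentarily at rest: mgh = ½kx²
x = √(2mgh/k) = √(2 × 0.26 × 10 × 2.7 / 4700) = 0.05466 m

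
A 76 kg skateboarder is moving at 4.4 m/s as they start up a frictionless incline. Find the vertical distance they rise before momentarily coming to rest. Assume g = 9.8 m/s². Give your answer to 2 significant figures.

Setting KE at the bottom equal to PE gained: ½mv² = mgh
h = v²/(2g) = 4.4²/(2 × 9.8) = 0.9878 m

h = 0.99 m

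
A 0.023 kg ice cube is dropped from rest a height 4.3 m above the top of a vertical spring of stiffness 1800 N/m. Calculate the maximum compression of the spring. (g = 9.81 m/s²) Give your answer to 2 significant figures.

x = 0.033 m

Take the reference level at the top of the uncompressed spring. At max compression the cube has fallen H + x and is momentarily at rest:
mg(H + x) = ½kx²
½(1800)x² − (0.023)(9.81)x − (0.023)(9.81)(4.3) = 0
900.0x² − 0.2256x − 0.9702 = 0
x = [0.2256 + √(0.05091 + 3492.8)]/(2 × 900.0) = 0.03296 m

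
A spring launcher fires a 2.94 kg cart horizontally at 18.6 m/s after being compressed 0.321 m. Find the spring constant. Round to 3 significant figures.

k = 9870 N/m

Energy stored in the spring equals the launch KE: ½kx² = ½mv²
k = mv²/x² = (2.94)(18.6)²/(0.321)² = 9871 N/m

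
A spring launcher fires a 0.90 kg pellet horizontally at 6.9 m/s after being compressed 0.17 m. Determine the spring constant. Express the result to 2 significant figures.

k = 1500 N/m

½kx² = ½mv²
k = mv²/x² = (0.90)(6.9)²/(0.17)² = 1483 N/m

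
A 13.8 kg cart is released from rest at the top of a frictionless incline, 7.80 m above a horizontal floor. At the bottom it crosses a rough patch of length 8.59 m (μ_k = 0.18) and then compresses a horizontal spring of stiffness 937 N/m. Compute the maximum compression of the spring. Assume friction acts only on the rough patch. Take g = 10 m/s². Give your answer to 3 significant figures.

Initial energy: E₁ = mgh = (13.8)(10)(7.80) = 1076.4 J
Friction removes W_f = μ_k mg d = (0.18)(13.8)(10)(8.59) = 213.4 J
Energy reaching the spring: E = 1076.4 − 213.4 = 863.02 J
At max compression ½kx² = E ⇒ x = √(2E/k) = √(2 × 863.02/937) = 1.357 m

x = 1.36 m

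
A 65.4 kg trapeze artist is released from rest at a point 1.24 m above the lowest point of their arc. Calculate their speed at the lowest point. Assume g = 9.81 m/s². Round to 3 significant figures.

By conservation of mechanical energy, mgh = ½mv²
v = √(2gh) = √(2 × 9.81 × 1.24) = √24.329 = 4.932 m/s

v = 4.93 m/s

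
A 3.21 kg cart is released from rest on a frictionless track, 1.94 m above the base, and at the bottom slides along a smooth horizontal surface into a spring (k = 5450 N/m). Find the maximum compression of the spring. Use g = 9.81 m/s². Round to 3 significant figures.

x = 0.150 m

At max compression the cart is momentarily at rest: mgh = ½kx²
x = √(2mgh/k) = √(2 × 3.21 × 9.81 × 1.94 / 5450) = 0.1497 m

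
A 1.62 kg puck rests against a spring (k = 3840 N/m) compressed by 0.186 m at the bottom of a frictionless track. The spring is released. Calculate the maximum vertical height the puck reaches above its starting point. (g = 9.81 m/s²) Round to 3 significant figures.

Energy conservation from release to the highest point: ½kx² = mgh
h = kx²/(2mg) = (3840)(0.186)²/(2 × 1.62 × 9.81) = 4.180 m

h = 4.18 m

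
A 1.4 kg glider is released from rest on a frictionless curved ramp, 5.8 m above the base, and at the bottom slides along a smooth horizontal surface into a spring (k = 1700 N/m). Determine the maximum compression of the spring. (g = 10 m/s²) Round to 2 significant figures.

At max compression the glider is momentarily at rest: mgh = ½kx²
x = √(2mgh/k) = √(2 × 1.4 × 10 × 5.8 / 1700) = 0.3091 m

x = 0.31 m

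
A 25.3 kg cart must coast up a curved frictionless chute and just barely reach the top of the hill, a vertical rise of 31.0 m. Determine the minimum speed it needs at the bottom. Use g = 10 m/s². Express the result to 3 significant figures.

At the top it is momentarily at rest, so all KE converts to PE: ½mv² = mgh
v = √(2gh) = √(2 × 10 × 31.0) = 24.90 m/s

v = 24.9 m/s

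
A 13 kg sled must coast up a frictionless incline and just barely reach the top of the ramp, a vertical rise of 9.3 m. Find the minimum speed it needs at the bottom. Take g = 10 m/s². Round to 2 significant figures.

At the top it is momentarily at rest, so all KE converts to PE: ½mv² = mgh
v = √(2gh) = √(2 × 10 × 9.3) = 13.64 m/s

v = 14 m/s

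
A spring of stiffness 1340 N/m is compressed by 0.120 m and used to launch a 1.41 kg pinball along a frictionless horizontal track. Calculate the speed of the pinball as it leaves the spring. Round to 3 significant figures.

v = 3.70 m/s

The pinball leaves the spring when the spring is at natural length, so ½kx² = ½mv²
v = x√(k/m) = 0.120 × √(1340/1.41) = 3.699 m/s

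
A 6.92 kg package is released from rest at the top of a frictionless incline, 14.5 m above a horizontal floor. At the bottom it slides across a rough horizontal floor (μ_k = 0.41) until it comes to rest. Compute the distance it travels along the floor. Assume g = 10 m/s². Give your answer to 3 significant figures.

d = 35.4 m

Energy at the top = energy at the end + work done against friction:
At rest all PE has been dissipated by friction: mgh = μ_k m g d
d = h/μ_k = 14.5/0.41 = 35.37 m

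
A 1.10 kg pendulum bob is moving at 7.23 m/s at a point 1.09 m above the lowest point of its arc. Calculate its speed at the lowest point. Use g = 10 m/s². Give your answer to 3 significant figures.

Energy conservation between the two points: ½mv₀² + mgh = ½mv²
v² = v₀² + 2gh = (7.23)² + 2(10)(1.09) = 74.073
v = √74.073 = 8.607 m/s

v = 8.61 m/s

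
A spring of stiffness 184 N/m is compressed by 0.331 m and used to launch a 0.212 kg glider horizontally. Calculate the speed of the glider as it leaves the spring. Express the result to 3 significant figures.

The glider leaves the spring when the spring is at natural length, so ½kx² = ½mv²
v = x√(k/m) = 0.331 × √(184/0.212) = 9.751 m/s

v = 9.75 m/s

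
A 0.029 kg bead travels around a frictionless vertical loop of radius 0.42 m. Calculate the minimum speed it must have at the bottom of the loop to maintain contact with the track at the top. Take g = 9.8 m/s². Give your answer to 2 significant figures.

v = 4.5 m/s

At the top: mg = mv_top²/r ⇒ v_top² = gr = 4.116 m²/s²
Energy from bottom to top (height 2r): ½mv_bot² = ½mv_top² + mg(2r)
v_bot² = gr + 4gr = 5gr = 20.58
v_bot = √(5gr) = 4.537 m/s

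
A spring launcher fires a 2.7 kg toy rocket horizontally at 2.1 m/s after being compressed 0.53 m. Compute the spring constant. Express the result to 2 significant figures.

k = 42 N/m

½kx² = ½mv²
k = mv²/x² = (2.7)(2.1)²/(0.53)² = 42.39 N/m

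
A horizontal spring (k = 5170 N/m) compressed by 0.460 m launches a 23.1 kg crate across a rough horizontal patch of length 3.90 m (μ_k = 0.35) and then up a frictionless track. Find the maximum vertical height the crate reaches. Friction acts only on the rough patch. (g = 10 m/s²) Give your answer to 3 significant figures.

Spring energy: E₀ = ½kx² = ½(5170)(0.460)² = 546.99 J
Friction: W_f = μ_k mg d = (0.35)(23.1)(10)(3.90) = 315.3 J
Energy at base of ramp: E = 546.99 − 315.3 = 231.67 J
At max height all remaining energy is PE: mgh = E ⇒ h = E/(mg) = 231.67/(23.1 × 10) = 1.003 m

h = 1.00 m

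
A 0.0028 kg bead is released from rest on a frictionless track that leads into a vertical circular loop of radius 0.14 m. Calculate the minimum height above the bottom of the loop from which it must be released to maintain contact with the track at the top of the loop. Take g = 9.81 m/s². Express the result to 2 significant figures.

At the top, for minimum speed gravity alone supplies the centripetal force: mg = mv_top²/r ⇒ v_top² = gr = 1.373 m²/s²
Energy conservation from release height h to the top (height 2r): mgh = ½mv_top² + mg(2r)
h = v_top²/(2g) + 2r = r/2 + 2r = 5r/2 = 0.3500 m

h = 0.35 m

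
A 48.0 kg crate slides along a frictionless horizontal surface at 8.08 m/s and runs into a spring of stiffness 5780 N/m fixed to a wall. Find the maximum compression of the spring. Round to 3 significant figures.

x = 0.736 m

All KE is stored as spring PE at maximum compression: ½mv² = ½kx²
x = v√(m/k) = 8.08 × √(48.0/5780) = 0.7363 m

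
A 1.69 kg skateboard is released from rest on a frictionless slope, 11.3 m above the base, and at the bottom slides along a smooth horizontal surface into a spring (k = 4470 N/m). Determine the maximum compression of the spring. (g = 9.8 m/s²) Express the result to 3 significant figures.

Gravitational PE at the top equals spring PE at max compression: mgh = ½kx²
x = √(2mgh/k) = √(2 × 1.69 × 9.8 × 11.3 / 4470) = 0.2894 m

x = 0.289 m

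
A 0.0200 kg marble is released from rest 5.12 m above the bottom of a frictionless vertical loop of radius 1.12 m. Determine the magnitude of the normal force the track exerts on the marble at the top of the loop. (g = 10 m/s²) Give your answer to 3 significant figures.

Energy from release to top (height 2r): mgh = ½mv_top² + mg(2r)
v_top² = 2g(h − 2r) = 2(10)(5.12 − 2.240) = 57.600 m²/s²
At the top, both N and weight point toward the centre: N + mg = mv_top²/r
N = m(v_top²/r − g) = 0.0200(57.600/1.12 − 10) = 0.8286 N

N = 0.829 N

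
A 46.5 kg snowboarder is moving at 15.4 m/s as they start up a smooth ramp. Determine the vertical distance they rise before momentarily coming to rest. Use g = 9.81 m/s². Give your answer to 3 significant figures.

h = 12.1 m

Setting KE at the bottom equal to PE gained: ½mv² = mgh
h = v²/(2g) = 15.4²/(2 × 9.81) = 12.09 m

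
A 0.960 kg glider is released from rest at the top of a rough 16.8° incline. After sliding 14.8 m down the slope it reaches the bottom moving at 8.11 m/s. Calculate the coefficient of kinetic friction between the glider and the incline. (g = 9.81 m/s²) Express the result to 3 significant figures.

μ_k = 0.0653

mgh = ½mv² + μ_k (mg cosθ) L, with h = L sinθ
mgL sinθ = 40.285 J; ½mv² = 31.571 J
W_f = 40.285 − 31.571 = 8.715 J
μ_k = W_f/(mg cosθ · L) = 8.715/(9.016 × 14.8) = 0.06531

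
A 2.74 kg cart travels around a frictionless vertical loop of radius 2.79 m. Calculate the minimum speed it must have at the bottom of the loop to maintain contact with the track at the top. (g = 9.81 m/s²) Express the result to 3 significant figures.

v = 11.7 m/s

At the top: mg = mv_top²/r ⇒ v_top² = gr = 27.37 m²/s²
Energy from bottom to top (height 2r): ½mv_bot² = ½mv_top² + mg(2r)
v_bot² = gr + 4gr = 5gr = 136.8
v_bot = √(5gr) = 11.70 m/s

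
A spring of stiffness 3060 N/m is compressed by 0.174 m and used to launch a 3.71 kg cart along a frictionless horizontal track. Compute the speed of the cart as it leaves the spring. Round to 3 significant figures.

The cart leaves the spring when the spring is at natural length, so ½kx² = ½mv²
v = x√(k/m) = 0.174 × √(3060/3.71) = 4.997 m/s

v = 5.00 m/s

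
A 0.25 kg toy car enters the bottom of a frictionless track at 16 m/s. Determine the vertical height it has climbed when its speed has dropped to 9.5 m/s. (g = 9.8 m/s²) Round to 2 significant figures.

h = 8.5 m

Energy balance between the two points: ½mv₁² = ½mv₂² + mgh
h = (v₁² − v₂²)/(2g) = (16² − 9.5²)/(2 × 9.8) = 8.457 m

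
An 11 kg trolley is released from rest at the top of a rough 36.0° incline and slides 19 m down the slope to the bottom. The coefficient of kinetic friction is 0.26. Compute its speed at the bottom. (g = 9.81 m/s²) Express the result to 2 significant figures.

Taking the bottom as reference, mgh = ½mv² + μ_k N L with h = L sinθ, N = mg cosθ:
mgh = mgL sinθ = (11)(9.81)(19)sin36.0° = 1205.1 J
W_f = μ_k mg cosθ · L = (0.26)(11)(9.81)cos36.0°·19 = 431.3 J
½mv² = 1205.1 − 431.3 = 773.86 J
v = √(2 × 773.86/11) = 11.86 m/s

v = 12 m/s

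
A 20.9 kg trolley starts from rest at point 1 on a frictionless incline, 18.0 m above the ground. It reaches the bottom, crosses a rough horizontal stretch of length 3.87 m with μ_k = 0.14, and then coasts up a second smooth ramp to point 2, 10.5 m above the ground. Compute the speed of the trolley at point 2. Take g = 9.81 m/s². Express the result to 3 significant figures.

v = 11.7 m/s

Energy at 1: mgh₁ = (20.9)(9.81)(18.0) = 3690.5 J
Friction loss: W_f = μ_k mg d = 111.1 J
At 2: ½mv² + mgh₂ = mgh₁ − W_f
½mv² = 3690.5 − 111.1 − 2152.8 = 1426.6 J
v = √(2 × 1426.6/20.9) = 11.68 m/s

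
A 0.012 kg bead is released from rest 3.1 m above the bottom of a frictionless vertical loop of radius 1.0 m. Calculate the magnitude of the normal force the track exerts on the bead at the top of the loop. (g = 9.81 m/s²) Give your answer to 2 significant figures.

N = 0.14 N

Energy from release to top (height 2r): mgh = ½mv_top² + mg(2r)
v_top² = 2g(h − 2r) = 2(9.81)(3.1 − 2.000) = 21.582 m²/s²
At the top, both N and weight point toward the centre: N + mg = mv_top²/r
N = m(v_top²/r − g) = 0.012(21.582/1.0 − 9.81) = 0.1413 N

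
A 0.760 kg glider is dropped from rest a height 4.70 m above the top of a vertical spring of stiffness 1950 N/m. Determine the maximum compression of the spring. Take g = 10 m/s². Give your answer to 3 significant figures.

x = 0.195 m

Let x be the compression. The total drop is H + x, and the glider is instantaneously at rest at max compression, so energy conservation gives:
mg(H + x) = ½kx²
½(1950)x² − (0.760)(10)x − (0.760)(10)(4.70) = 0
975.0x² − 7.600x − 35.72 = 0
x = [7.600 + √(57.76 + 139308)]/(2 × 975.0) = 0.1953 m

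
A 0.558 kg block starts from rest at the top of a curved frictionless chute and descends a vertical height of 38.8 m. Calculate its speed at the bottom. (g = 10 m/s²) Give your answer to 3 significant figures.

v = 27.9 m/s

Mechanical energy is conserved (no friction): mgh = ½mv²
v = √(2gh) = √(2 × 10 × 38.8) = √776.00 = 27.86 m/s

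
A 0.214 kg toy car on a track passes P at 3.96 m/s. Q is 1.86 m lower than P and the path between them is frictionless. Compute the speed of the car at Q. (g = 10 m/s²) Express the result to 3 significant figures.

v = 7.27 m/s

Mechanical energy is conserved (no friction): ½mv₀² + mgh = ½mv²
v² = v₀² + 2gh = (3.96)² + 2(10)(1.86) = 52.882
v = √52.882 = 7.272 m/s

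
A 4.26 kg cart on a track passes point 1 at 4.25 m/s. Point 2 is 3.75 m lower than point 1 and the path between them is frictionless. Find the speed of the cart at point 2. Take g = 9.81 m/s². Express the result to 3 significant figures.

Equating total energy at the two states: ½mv₀² + mgh = ½mv²
The mass cancels from both sides.
v² = v₀² + 2gh = (4.25)² + 2(9.81)(3.75) = 91.638
v = √91.638 = 9.573 m/s

v = 9.57 m/s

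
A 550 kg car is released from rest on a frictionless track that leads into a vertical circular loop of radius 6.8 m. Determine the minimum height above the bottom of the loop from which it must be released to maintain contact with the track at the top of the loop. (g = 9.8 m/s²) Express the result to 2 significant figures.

h = 17 m

At the top, for minimum speed gravity alone supplies the centripetal force: mg = mv_top²/r ⇒ v_top² = gr = 66.64 m²/s²
Energy conservation from release height h to the top (height 2r): mgh = ½mv_top² + mg(2r)
h = v_top²/(2g) + 2r = r/2 + 2r = 5r/2 = 17.00 m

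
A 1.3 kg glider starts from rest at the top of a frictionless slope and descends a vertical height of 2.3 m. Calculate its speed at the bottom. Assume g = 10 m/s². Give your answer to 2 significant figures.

Mechanical energy is conserved (no friction): mgh = ½mv²
v = √(2gh) = √(2 × 10 × 2.3) = √46.000 = 6.782 m/s

v = 6.8 m/s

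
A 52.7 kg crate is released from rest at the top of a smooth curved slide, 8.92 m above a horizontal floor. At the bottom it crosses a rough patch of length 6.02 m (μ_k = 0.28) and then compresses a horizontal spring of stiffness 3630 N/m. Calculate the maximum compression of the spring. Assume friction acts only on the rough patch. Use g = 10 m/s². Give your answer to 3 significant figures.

Initial energy: E₁ = mgh = (52.7)(10)(8.92) = 4700.8 J
Friction removes W_f = μ_k mg d = (0.28)(52.7)(10)(6.02) = 888.3 J
Energy reaching the spring: E = 4700.8 − 888.3 = 3812.5 J
At max compression ½kx² = E ⇒ x = √(2E/k) = √(2 × 3812.5/3630) = 1.449 m

x = 1.45 m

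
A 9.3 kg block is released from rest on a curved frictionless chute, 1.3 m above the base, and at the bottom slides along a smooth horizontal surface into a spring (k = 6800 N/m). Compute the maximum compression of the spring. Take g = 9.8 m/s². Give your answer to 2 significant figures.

At max compression the block is momentarily at rest: mgh = ½kx²
x = √(2mgh/k) = √(2 × 9.3 × 9.8 × 1.3 / 6800) = 0.1867 m

x = 0.19 m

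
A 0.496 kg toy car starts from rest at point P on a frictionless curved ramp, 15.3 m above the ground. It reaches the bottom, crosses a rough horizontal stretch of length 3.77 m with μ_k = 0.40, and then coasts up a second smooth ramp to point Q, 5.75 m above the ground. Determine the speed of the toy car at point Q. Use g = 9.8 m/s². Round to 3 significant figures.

v = 12.6 m/s

Energy at P: mgh₁ = (0.496)(9.8)(15.3) = 74.370 J
Friction loss: W_f = μ_k mg d = 7.330 J
At Q: ½mv² + mgh₂ = mgh₁ − W_f
½mv² = 74.370 − 7.330 − 27.950 = 39.091 J
v = √(2 × 39.091/0.496) = 12.55 m/s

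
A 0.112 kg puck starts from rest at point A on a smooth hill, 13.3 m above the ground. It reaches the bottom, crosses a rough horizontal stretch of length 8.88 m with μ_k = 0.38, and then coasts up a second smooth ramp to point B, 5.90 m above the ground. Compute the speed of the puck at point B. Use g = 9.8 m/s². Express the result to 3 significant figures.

Energy at A: mgh₁ = (0.112)(9.8)(13.3) = 14.598 J
Friction loss: W_f = μ_k mg d = 3.704 J
At B: ½mv² + mgh₂ = mgh₁ − W_f
½mv² = 14.598 − 3.704 − 6.4758 = 4.4185 J
v = √(2 × 4.4185/0.112) = 8.883 m/s

v = 8.88 m/s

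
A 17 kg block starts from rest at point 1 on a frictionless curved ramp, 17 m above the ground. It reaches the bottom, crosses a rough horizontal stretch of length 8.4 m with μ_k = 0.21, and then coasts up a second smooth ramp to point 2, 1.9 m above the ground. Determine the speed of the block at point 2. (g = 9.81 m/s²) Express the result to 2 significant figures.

v = 16 m/s

Energy at 1: mgh₁ = (17)(9.81)(17) = 2835.1 J
Friction loss: W_f = μ_k mg d = 294.2 J
At 2: ½mv² + mgh₂ = mgh₁ − W_f
½mv² = 2835.1 − 294.2 − 316.86 = 2224.0 J
v = √(2 × 2224.0/17) = 16.18 m/s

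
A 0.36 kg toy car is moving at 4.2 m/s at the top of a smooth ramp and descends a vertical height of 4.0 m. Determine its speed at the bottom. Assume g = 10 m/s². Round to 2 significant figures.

Mechanical energy is conserved (no friction): ½mv₀² + mgh = ½mv²
v² = v₀² + 2gh = (4.2)² + 2(10)(4.0) = 97.640
v = √97.640 = 9.881 m/s

v = 9.9 m/s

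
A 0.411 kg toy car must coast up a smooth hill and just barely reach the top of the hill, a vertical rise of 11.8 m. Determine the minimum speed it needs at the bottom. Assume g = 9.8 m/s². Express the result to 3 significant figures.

v = 15.2 m/s

At the top it is momentarily at rest, so all KE converts to PE: ½mv² = mgh
v = √(2gh) = √(2 × 9.8 × 11.8) = 15.21 m/s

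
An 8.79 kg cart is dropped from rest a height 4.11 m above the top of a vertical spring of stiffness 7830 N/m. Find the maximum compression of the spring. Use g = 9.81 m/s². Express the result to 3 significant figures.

Let x be the compression. The total drop is H + x, and the cart is instantaneously at rest at max compression, so energy conservation gives:
mg(H + x) = ½kx²
½(7830)x² − (8.79)(9.81)x − (8.79)(9.81)(4.11) = 0
3915x² − 86.23x − 354.4 = 0
x = [86.23 + √(7436 + 5.5500e+06)]/(2 × 3915) = 0.3121 m

x = 0.312 m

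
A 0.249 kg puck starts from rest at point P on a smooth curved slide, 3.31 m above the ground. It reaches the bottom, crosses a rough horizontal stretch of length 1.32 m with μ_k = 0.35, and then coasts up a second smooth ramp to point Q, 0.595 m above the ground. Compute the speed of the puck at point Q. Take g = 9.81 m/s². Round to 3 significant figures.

Energy at P: mgh₁ = (0.249)(9.81)(3.31) = 8.0853 J
Friction loss: W_f = μ_k mg d = 1.129 J
At Q: ½mv² + mgh₂ = mgh₁ − W_f
½mv² = 8.0853 − 1.129 − 1.4534 = 5.5034 J
v = √(2 × 5.5034/0.249) = 6.649 m/s

v = 6.65 m/s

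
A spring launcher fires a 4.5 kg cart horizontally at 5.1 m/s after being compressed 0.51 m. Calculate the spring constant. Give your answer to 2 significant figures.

Spring PE at full compression equals KE at release: ½kx² = ½mv²
k = mv²/x² = (4.5)(5.1)²/(0.51)² = 450.0 N/m

k = 450 N/m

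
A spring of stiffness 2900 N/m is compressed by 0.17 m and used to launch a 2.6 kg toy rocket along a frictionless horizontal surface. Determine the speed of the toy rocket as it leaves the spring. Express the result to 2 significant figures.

v = 5.7 m/s

The toy rocket leaves the spring when the spring is at natural length, so ½kx² = ½mv²
v = x√(k/m) = 0.17 × √(2900/2.6) = 5.678 m/s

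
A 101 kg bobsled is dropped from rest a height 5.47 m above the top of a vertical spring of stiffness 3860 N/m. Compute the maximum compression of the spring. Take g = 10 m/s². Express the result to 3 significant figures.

x = 1.97 m

Let x be the compression. The total drop is H + x, and the bobsled is instantaneously at rest at max compression, so energy conservation gives:
mg(H + x) = ½kx²
½(3860)x² − (101)(10)x − (101)(10)(5.47) = 0
1930x² − 1010x − 5525 = 0
x = [1010 + √(1.020e+06 + 4.2651e+07)]/(2 × 1930) = 1.974 m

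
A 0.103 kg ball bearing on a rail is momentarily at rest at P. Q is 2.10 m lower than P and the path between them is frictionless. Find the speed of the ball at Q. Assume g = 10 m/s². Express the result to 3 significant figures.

By conservation of mechanical energy, mgh = ½mv²
v = √(2gh) = √(2 × 10 × 2.10) = √42.000 = 6.481 m/s

v = 6.48 m/s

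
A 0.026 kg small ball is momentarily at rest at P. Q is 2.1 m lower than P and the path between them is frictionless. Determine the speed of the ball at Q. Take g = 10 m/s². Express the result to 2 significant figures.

v = 6.5 m/s

By conservation of mechanical energy, mgh = ½mv²
The mass cancels from both sides.
v = √(2gh) = √(2 × 10 × 2.1) = √42.000 = 6.481 m/s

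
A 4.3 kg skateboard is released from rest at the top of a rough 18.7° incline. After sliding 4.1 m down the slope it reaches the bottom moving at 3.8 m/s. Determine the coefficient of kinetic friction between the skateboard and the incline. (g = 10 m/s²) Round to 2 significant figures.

mgh = ½mv² + μ_k (mg cosθ) L, with h = L sinθ
mgL sinθ = 56.524 J; ½mv² = 31.046 J
W_f = 56.524 − 31.046 = 25.48 J
μ_k = W_f/(mg cosθ · L) = 25.48/(40.73 × 4.1) = 0.1526

μ_k = 0.15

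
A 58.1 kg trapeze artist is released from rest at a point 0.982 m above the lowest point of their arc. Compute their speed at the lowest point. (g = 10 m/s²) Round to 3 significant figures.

v = 4.43 m/s

Equating total energy at the two states: mgh = ½mv²
v = √(2gh) = √(2 × 10 × 0.982) = √19.640 = 4.432 m/s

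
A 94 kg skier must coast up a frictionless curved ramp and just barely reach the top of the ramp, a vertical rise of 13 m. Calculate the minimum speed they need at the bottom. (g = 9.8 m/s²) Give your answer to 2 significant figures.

At the top they are momentarily at rest, so all KE converts to PE: ½mv² = mgh
v = √(2gh) = √(2 × 9.8 × 13) = 15.96 m/s

v = 16 m/s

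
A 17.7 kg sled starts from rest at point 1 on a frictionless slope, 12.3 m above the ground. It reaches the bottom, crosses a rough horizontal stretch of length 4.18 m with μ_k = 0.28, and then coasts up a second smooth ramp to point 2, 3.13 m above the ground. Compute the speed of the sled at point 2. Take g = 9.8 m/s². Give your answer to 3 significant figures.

v = 12.5 m/s

Energy at 1: mgh₁ = (17.7)(9.8)(12.3) = 2133.6 J
Friction loss: W_f = μ_k mg d = 203.0 J
At 2: ½mv² + mgh₂ = mgh₁ − W_f
½mv² = 2133.6 − 203.0 − 542.93 = 1387.6 J
v = √(2 × 1387.6/17.7) = 12.52 m/s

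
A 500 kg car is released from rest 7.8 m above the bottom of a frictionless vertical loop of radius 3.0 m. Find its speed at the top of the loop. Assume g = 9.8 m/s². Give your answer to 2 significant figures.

Energy conservation: mgh = ½mv_top² + mg(2r)
v_top² = 2g(h − 2r) = 2(9.8)(7.8 − 6.000) = 35.28
v_top = 5.940 m/s

v = 5.9 m/s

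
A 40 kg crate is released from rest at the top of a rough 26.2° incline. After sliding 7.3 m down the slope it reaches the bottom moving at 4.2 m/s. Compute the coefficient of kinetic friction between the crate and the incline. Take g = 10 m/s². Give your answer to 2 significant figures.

μ_k = 0.36

Energy balance down the incline: mg L sinθ − ½mv² = μ_k (mg cosθ) L
mgL sinθ = 1289.2 J; ½mv² = 352.80 J
W_f = 1289.2 − 352.80 = 936.4 J
μ_k = W_f/(mg cosθ · L) = 936.4/(358.9 × 7.3) = 0.3574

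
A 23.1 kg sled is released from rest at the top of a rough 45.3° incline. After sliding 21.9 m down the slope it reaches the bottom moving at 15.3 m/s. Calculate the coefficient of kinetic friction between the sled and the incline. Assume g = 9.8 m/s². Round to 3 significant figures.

Energy balance down the incline: mg L sinθ − ½mv² = μ_k (mg cosθ) L
mgL sinθ = 3523.9 J; ½mv² = 2703.7 J
W_f = 3523.9 − 2703.7 = 820.2 J
μ_k = W_f/(mg cosθ · L) = 820.2/(159.2 × 21.9) = 0.2352

μ_k = 0.235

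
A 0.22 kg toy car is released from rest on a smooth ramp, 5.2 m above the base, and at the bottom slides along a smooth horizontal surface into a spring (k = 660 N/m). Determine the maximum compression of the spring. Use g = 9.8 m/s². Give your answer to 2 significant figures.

x = 0.18 m

Energy conservation (no friction) from release to max compression: mgh = ½kx²
x = √(2mgh/k) = √(2 × 0.22 × 9.8 × 5.2 / 660) = 0.1843 m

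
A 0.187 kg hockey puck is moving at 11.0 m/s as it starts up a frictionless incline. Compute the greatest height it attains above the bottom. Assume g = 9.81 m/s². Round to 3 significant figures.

By energy conservation, ½mv² = mgh
h = v²/(2g) = 11.0²/(2 × 9.81) = 6.167 m

h = 6.17 m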